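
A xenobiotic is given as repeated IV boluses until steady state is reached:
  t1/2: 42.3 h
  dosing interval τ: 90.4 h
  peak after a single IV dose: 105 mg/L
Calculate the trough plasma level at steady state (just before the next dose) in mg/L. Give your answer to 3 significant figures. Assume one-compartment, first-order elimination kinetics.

k = ln2 / t½ = 0.693147 / 42.3 = 0.01639 h⁻¹
e^(−kτ) = e^(−0.01639 × 90.4) = 0.2273
Accumulation ratio R = 1 / (1 − e^(−kτ)) = 1 / (1 − 0.2273) = 1.294
Steady-state trough = C₀ × R × e^(−kτ) = 105 × 1.294 × 0.2273 = 30.88 mg/L

30.9 mg/L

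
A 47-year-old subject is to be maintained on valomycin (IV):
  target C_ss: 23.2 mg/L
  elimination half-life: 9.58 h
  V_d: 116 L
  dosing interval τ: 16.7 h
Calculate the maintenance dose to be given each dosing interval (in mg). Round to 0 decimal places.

3252 mg

k = ln2 / t½ = 0.693147 / 9.58 = 0.07235 h⁻¹
CL = k × Vd = 0.07235 × 116 = 8.393 L/h
At steady state, Dose/τ = Css × CL.
Dose = Css × CL × τ = 23.2 × 8.393 × 16.7 = 3252 mg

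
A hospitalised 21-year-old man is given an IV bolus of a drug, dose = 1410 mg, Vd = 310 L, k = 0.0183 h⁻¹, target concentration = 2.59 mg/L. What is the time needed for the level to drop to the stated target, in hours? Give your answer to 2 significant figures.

C₀ = Dose / Vd = 1410 / 310 = 4.548 mg/L
t = ln(C₀ / C) / k = ln(4.548 / 2.59) / 0.01830
  = ln(1.756) / 0.01830 = 0.5630 / 0.01830 = 30.77 h

31 h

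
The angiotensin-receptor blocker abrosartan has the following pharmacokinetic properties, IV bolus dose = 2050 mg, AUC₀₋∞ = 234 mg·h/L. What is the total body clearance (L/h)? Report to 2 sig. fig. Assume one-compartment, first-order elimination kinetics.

CL = Dose / AUC = 2050 / 234 = 8.761 L/h

8.8 L/h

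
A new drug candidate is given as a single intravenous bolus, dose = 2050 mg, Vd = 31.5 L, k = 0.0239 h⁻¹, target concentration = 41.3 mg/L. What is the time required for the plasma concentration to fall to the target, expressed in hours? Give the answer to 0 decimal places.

19 h

C₀ = Dose / Vd = 2050 / 31.5 = 65.08 mg/L
t = ln(C₀ / C) / k = ln(65.08 / 41.3) / 0.02390
  = ln(1.576) / 0.02390 = 0.4549 / 0.02390 = 19.03 h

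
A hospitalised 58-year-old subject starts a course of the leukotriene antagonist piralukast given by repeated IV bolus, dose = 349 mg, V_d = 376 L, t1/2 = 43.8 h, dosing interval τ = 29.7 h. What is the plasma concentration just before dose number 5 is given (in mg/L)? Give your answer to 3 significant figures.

C₀ per dose = Dose / Vd = 349 / 376 = 0.9282 mg/L
k = ln2 / t½ = 0.693147 / 43.8 = 0.01583 h⁻¹
Fraction remaining after one interval: r = e^(−kτ) = e^(−0.01583 × 29.7) = 0.6249
Before dose 5, 4 doses have been given (aged 1τ, 2τ, 3τ, 4τ).
C_trough = C₀ × (r + r² + … + r^4) = C₀ × r(1−r^4)/(1−r)
        = 0.9282 × 0.6249 × (1 − 0.1525) / (1 − 0.6249) = 1.311 mg/L

1.31 mg/L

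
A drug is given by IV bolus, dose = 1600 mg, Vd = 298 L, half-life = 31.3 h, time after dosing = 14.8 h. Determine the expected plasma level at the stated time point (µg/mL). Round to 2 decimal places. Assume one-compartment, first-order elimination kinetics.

C₀ = Dose / Vd = 1600 / 298 = 5.369 mg/L
k = ln2 / t½ = 0.693147 / 31.3 = 0.02215 h⁻¹
C = C₀ · e^(−k·t) = 5.369 × e^(−0.02215 × 14.8)
  = 5.369 × 0.7205 = 3.868 mg/L
(3.868 mg/L = 3.868 µg/mL)

3.87 µg/mL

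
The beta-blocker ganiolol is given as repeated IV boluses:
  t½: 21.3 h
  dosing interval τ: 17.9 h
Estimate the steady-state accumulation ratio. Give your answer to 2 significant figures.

2.3

k = ln2 / t½ = 0.693147 / 21.3 = 0.03254 h⁻¹
e^(−kτ) = e^(−0.03254 × 17.9) = 0.5585
Accumulation ratio R = 1 / (1 − e^(−kτ)) = 1 / (1 − 0.5585) = 2.265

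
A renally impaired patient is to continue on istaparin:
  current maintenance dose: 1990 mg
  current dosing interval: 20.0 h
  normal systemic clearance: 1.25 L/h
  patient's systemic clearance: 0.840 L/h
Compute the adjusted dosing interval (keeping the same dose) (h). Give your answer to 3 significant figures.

29.8 h

To keep the same average steady-state level, dosing rate must scale with clearance.
CL ratio = 0.840 / 1.25 = 0.6720
New interval (same dose) = 20.0 / 0.6720 = 29.76 h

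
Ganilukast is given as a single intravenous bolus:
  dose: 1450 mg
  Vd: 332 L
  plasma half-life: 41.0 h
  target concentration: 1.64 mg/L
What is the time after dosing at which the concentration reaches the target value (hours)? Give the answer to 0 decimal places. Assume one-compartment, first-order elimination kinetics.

C₀ = Dose / Vd = 1450 / 332 = 4.367 mg/L
k = ln2 / t½ = 0.693147 / 41.0 = 0.01691 h⁻¹
t = ln(C₀ / C) / k = ln(4.367 / 1.64) / 0.01691
  = ln(2.663) / 0.01691 = 0.9795 / 0.01691 = 57.92 h

58 h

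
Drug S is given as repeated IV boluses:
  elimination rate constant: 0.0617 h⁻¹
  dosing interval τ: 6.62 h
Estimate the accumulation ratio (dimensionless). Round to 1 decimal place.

3.0

e^(−kτ) = e^(−0.06170 × 6.62) = 0.6647
Accumulation ratio R = 1 / (1 − e^(−kτ)) = 1 / (1 − 0.6647) = 2.982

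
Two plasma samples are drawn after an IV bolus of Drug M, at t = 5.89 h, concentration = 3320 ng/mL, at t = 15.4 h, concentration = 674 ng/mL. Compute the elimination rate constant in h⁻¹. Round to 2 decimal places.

k = ln(C₁/C₂) / (t₂ − t₁) = ln(3320/674) / (15.4 − 5.89)
  = 1.594 / 9.510 = 0.1676 h⁻¹

0.17 h⁻¹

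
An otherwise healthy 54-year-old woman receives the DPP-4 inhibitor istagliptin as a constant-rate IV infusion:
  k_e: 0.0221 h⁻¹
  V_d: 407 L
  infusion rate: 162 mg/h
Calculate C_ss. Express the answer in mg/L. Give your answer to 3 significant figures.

18.0 mg/L

CL = k × Vd = 0.02210 × 407 = 8.995 L/h
At steady state Css = R₀ / CL = 162 / 8.995 = 18.01 mg/L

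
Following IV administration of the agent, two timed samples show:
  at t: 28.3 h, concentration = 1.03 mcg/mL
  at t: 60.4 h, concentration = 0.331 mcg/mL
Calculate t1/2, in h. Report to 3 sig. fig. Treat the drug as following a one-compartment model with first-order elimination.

19.6 h

k = ln(C₁/C₂) / (t₂ − t₁) = ln(1.03/0.331) / (60.4 − 28.3)
  = 1.135 / 32.10 = 0.03536 h⁻¹
t½ = ln2 / k = 0.693147 / 0.03536 = 19.60 h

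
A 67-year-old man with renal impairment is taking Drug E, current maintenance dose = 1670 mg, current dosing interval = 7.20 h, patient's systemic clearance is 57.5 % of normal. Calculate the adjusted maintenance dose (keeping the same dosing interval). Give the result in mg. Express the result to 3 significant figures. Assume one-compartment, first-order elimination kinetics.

960 mg

To keep the same average steady-state level, dosing rate must scale with clearance.
CL ratio = 57.5 / 100 = 0.5750
New dose (same interval) = 1670 × 0.5750 = 960.3 mg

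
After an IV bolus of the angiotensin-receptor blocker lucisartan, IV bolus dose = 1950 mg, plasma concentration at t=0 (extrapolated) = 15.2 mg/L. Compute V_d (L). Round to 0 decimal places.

Vd = Dose / C₀ = 1950 / 15.2 = 128.3 L

128 L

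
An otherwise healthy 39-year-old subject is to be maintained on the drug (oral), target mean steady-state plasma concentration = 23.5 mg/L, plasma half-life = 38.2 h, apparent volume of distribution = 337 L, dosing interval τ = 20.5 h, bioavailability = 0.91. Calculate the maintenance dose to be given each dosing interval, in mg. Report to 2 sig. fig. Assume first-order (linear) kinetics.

3200 mg

k = ln2 / t½ = 0.693147 / 38.2 = 0.01815 h⁻¹
CL = k × Vd = 0.01815 × 337 = 6.117 L/h
At steady state, F × (Dose/τ) = Css × CL.
Dose = Css × CL × τ / F = 23.5 × 6.117 × 20.5 / 0.91 = 3238 mg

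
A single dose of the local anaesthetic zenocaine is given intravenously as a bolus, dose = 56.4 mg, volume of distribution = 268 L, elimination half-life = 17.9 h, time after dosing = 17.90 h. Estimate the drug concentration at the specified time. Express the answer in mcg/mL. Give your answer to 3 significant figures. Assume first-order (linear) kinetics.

C₀ = Dose / Vd = 56.40 / 268 = 0.2104 mg/L
k = ln2 / t½ = 0.693147 / 17.9 = 0.03872 h⁻¹
t / t½ = 17.90 / 17.9 = 1 half-lives
C = C₀ × (1/2)^1 = 0.2104 × 0.5000 = 0.1052 mg/L
(0.1052 mg/L = 0.1052 mcg/mL)

0.105 mcg/mL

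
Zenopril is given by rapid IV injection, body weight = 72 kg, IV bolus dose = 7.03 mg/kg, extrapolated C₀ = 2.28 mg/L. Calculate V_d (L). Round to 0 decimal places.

222 L

Dose = 7.03 × 72 = 506.2 mg
Vd = Dose / C₀ = 506.2 / 2.28 = 222.0 L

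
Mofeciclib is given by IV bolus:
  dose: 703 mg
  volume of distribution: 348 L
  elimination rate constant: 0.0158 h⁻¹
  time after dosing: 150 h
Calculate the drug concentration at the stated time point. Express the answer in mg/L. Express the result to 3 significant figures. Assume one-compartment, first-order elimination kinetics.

0.189 mg/L

C₀ = Dose / Vd = 703.0 / 348 = 2.020 mg/L
C = C₀ · e^(−k·t) = 2.020 × e^(−0.01580 × 150)
  = 2.020 × 0.09348 = 0.1888 mg/L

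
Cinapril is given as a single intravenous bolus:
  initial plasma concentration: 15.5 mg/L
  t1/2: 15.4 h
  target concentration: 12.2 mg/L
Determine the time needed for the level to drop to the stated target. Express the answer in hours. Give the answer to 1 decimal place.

k = ln2 / t½ = 0.693147 / 15.4 = 0.04501 h⁻¹
t = ln(C₀ / C) / k = ln(15.50 / 12.2) / 0.04501
  = ln(1.270) / 0.04501 = 0.2390 / 0.04501 = 5.310 h

5.3 h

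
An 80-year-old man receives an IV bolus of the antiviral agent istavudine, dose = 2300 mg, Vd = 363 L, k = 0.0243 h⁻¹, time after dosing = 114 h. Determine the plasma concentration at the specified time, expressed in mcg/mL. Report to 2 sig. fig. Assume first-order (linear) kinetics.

C₀ = Dose / Vd = 2300 / 363 = 6.336 mg/L
C = C₀ · e^(−k·t) = 6.336 × e^(−0.02430 × 114)
  = 6.336 × 0.06265 = 0.3970 mg/L
(0.3970 mg/L = 0.3970 mcg/mL)

0.40 mcg/mL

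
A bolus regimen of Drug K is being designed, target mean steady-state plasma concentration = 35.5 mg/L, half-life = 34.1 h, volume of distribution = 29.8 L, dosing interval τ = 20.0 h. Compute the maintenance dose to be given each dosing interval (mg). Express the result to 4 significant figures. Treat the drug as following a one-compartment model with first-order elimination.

k = ln2 / t½ = 0.693147 / 34.1 = 0.02033 h⁻¹
CL = k × Vd = 0.02033 × 29.8 = 0.6058 L/h
At steady state, Dose/τ = Css × CL.
Dose = Css × CL × τ = 35.5 × 0.6058 × 20.0 = 430.1 mg

430.1 mg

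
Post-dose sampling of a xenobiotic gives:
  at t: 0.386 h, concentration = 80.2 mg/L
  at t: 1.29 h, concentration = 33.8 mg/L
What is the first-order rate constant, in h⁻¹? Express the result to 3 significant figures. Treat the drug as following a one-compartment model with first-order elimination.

k = ln(C₁/C₂) / (t₂ − t₁) = ln(80.2/33.8) / (1.29 − 0.386)
  = 0.8641 / 0.9040 = 0.9559 h⁻¹

0.956 h⁻¹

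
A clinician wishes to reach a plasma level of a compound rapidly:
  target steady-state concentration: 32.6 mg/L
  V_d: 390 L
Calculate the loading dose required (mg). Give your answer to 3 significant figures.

12700 mg

LD = Css × Vd = 32.6 × 390 = 12710 mg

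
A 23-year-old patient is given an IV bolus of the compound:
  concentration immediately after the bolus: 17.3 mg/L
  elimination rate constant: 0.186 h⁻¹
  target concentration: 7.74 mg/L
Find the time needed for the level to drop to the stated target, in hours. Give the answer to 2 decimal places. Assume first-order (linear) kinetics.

4.32 h

t = ln(C₀ / C) / k = ln(17.30 / 7.74) / 0.1860
  = ln(2.235) / 0.1860 = 0.8042 / 0.1860 = 4.324 h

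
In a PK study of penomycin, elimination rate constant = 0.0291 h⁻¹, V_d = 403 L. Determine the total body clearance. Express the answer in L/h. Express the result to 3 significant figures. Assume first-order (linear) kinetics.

CL = k × Vd = 0.0291 × 403 = 11.73 L/h

11.7 L/h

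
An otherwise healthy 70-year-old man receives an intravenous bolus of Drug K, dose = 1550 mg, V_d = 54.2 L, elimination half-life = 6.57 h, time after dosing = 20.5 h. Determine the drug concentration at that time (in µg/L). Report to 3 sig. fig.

3290 µg/L

C₀ = Dose / Vd = 1550 / 54.2 = 28.60 mg/L
k = ln2 / t½ = 0.693147 / 6.57 = 0.1055 h⁻¹
C = C₀ · e^(−k·t) = 28.60 × e^(−0.1055 × 20.5)
  = 28.60 × 0.1150 = 3.289 mg/L
Convert: 3.289 mg/L × 1000 = 3289 µg/L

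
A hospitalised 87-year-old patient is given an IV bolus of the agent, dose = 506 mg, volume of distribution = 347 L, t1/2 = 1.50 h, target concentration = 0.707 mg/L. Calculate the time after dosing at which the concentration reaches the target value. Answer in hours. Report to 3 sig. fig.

C₀ = Dose / Vd = 506.0 / 347 = 1.458 mg/L
k = ln2 / t½ = 0.693147 / 1.50 = 0.4621 h⁻¹
t = ln(C₀ / C) / k = ln(1.458 / 0.707) / 0.4621
  = ln(2.062) / 0.4621 = 0.7237 / 0.4621 = 1.566 h

1.57 h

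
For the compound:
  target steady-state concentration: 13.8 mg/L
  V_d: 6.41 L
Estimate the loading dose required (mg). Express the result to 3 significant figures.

88.5 mg

LD = Css × Vd = 13.8 × 6.41 = 88.46 mg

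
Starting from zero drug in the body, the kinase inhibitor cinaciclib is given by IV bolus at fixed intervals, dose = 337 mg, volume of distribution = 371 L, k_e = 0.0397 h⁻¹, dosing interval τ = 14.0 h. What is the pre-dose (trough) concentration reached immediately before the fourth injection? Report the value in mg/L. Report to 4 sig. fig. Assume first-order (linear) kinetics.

0.9914 mg/L

C₀ per dose = Dose / Vd = 337 / 371 = 0.9084 mg/L
Fraction remaining after one interval: r = e^(−kτ) = e^(−0.03970 × 14.0) = 0.5736
Before dose 4, 3 doses have been given (aged 1τ, 2τ, 3τ).
C_trough = C₀ × (r + r² + … + r^3) = C₀ × r(1−r^3)/(1−r)
        = 0.9084 × 0.5736 × (1 − 0.1887) / (1 − 0.5736) = 0.9914 mg/L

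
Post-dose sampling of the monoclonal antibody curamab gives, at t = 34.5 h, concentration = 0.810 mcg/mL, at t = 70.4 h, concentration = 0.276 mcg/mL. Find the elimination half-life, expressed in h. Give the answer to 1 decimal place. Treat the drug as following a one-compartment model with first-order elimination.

k = ln(C₁/C₂) / (t₂ − t₁) = ln(0.810/0.276) / (70.4 − 34.5)
  = 1.077 / 35.90 = 0.03000 h⁻¹
t½ = ln2 / k = 0.693147 / 0.03000 = 23.10 h

23.1 h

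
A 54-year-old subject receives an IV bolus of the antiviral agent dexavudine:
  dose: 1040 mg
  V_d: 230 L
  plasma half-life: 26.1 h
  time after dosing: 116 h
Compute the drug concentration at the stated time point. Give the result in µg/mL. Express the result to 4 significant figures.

C₀ = Dose / Vd = 1040 / 230 = 4.522 mg/L
k = ln2 / t½ = 0.693147 / 26.1 = 0.02656 h⁻¹
C = C₀ · e^(−k·t) = 4.522 × e^(−0.02656 × 116)
  = 4.522 × 0.04592 = 0.2077 mg/L
(0.2077 mg/L = 0.2077 µg/mL)

0.2077 µg/mL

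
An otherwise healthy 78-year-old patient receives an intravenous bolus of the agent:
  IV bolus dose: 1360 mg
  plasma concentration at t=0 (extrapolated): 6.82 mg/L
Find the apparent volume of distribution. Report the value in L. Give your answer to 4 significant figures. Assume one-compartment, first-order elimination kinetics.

199.4 L

Vd = Dose / C₀ = 1360 / 6.82 = 199.4 L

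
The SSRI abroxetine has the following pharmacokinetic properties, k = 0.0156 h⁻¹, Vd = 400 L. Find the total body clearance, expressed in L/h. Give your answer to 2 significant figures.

6.2 L/h

CL = k × Vd = 0.0156 × 400 = 6.240 L/h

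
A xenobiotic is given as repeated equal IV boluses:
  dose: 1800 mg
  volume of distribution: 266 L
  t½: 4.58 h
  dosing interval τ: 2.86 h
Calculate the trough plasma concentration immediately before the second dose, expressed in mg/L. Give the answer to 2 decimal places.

4.39 mg/L

C₀ per dose = Dose / Vd = 1800 / 266 = 6.767 mg/L
k = ln2 / t½ = 0.693147 / 4.58 = 0.1513 h⁻¹
Fraction remaining after one interval: r = e^(−kτ) = e^(−0.1513 × 2.86) = 0.6487
Before dose 2, 1 dose has been given (aged 1τ).
C_trough = C₀ × r = 6.767 × 0.6487 = 4.390 mg/L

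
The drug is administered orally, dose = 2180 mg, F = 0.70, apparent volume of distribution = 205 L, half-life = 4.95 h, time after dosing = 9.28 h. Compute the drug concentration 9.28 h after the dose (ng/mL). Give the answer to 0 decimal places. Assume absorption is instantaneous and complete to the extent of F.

Amount reaching circulation = F × Dose = 0.70 × 2180 = 1526 mg
C₀ = F·Dose / Vd = 1526 / 205 = 7.444 mg/L
k = ln2 / t½ = 0.693147 / 4.95 = 0.1400 h⁻¹
C = C₀ · e^(−k·t) = 7.444 × e^(−0.1400 × 9.28)
  = 7.444 × 0.2727 = 2.030 mg/L
Convert: 2.030 mg/L × 1000 = 2030 ng/mL

2030 ng/mL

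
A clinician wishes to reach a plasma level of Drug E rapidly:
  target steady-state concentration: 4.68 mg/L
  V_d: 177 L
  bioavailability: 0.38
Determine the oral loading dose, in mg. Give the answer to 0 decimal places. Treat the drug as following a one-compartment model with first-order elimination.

LD = Css × Vd / F = 4.68 × 177 / 0.38 = 2180 mg

2180 mg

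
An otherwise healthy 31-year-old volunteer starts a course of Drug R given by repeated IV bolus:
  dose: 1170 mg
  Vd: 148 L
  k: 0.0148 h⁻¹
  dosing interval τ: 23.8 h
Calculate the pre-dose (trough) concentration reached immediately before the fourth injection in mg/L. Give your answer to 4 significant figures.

C₀ per dose = Dose / Vd = 1170 / 148 = 7.905 mg/L
Fraction remaining after one interval: r = e^(−kτ) = e^(−0.01480 × 23.8) = 0.7031
Before dose 4, 3 doses have been given (aged 1τ, 2τ, 3τ).
C_trough = C₀ × (r + r² + … + r^3) = C₀ × r(1−r^3)/(1−r)
        = 7.905 × 0.7031 × (1 − 0.3476) / (1 − 0.7031) = 12.21 mg/L

12.21 mg/L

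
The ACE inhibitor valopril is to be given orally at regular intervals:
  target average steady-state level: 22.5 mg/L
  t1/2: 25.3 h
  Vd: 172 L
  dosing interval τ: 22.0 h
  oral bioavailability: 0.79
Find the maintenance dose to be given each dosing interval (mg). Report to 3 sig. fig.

k = ln2 / t½ = 0.693147 / 25.3 = 0.02740 h⁻¹
CL = k × Vd = 0.02740 × 172 = 4.713 L/h
At steady state, F × (Dose/τ) = Css × CL.
Dose = Css × CL × τ / F = 22.5 × 4.713 × 22.0 / 0.79 = 2953 mg

2950 mg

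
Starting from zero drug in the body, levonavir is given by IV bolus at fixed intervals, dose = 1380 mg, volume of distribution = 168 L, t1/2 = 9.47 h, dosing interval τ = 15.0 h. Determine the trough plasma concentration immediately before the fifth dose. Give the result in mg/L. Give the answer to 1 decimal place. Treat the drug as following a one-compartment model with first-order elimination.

4.1 mg/L

C₀ per dose = Dose / Vd = 1380 / 168 = 8.214 mg/L
k = ln2 / t½ = 0.693147 / 9.47 = 0.07319 h⁻¹
Fraction remaining after one interval: r = e^(−kτ) = e^(−0.07319 × 15.0) = 0.3336
Before dose 5, 4 doses have been given (aged 1τ, 2τ, 3τ, 4τ).
C_trough = C₀ × (r + r² + … + r^4) = C₀ × r(1−r^4)/(1−r)
        = 8.214 × 0.3336 × (1 − 0.01239) / (1 − 0.3336) = 4.061 mg/L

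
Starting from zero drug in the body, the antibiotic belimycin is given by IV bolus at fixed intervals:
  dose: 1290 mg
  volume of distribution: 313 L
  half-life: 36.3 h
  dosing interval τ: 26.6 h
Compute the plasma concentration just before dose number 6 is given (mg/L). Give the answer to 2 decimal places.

5.74 mg/L

C₀ per dose = Dose / Vd = 1290 / 313 = 4.121 mg/L
k = ln2 / t½ = 0.693147 / 36.3 = 0.01909 h⁻¹
Fraction remaining after one interval: r = e^(−kτ) = e^(−0.01909 × 26.6) = 0.6018
Before dose 6, 5 doses have been given (aged 1τ, 2τ, 3τ, 4τ, 5τ).
C_trough = C₀ × (r + r² + … + r^5) = C₀ × r(1−r^5)/(1−r)
        = 4.121 × 0.6018 × (1 − 0.07893) / (1 − 0.6018) = 5.736 mg/L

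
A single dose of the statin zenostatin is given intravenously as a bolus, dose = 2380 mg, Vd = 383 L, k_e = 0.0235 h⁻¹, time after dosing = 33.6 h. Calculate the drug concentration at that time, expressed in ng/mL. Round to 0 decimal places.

2821 ng/mL

C₀ = Dose / Vd = 2380 / 383 = 6.214 mg/L
C = C₀ · e^(−k·t) = 6.214 × e^(−0.02350 × 33.6)
  = 6.214 × 0.4540 = 2.821 mg/L
Convert: 2.821 mg/L × 1000 = 2821 ng/mL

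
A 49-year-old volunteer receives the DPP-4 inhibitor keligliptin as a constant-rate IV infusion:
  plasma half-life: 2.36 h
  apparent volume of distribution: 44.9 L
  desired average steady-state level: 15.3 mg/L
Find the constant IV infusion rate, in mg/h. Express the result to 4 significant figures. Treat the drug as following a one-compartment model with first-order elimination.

k = ln2 / t½ = 0.693147 / 2.36 = 0.2937 h⁻¹
CL = k × Vd = 0.2937 × 44.9 = 13.19 L/h
At steady state, infusion rate R₀ = Css × CL = 15.3 × 13.19 = 201.8 mg/h

201.8 mg/h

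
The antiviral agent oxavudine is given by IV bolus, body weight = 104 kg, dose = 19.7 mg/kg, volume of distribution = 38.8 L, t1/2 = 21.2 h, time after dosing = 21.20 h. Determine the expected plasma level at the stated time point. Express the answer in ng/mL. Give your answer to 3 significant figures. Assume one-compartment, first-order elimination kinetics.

26400 ng/mL

Total dose = 19.7 × 104 = 2049 mg
C₀ = Dose / Vd = 2049 / 38.8 = 52.81 mg/L
k = ln2 / t½ = 0.693147 / 21.2 = 0.03270 h⁻¹
t / t½ = 21.20 / 21.2 = 1 half-lives
C = C₀ × (1/2)^1 = 52.81 × 0.5000 = 26.41 mg/L
Convert: 26.41 mg/L × 1000 = 26410 ng/mL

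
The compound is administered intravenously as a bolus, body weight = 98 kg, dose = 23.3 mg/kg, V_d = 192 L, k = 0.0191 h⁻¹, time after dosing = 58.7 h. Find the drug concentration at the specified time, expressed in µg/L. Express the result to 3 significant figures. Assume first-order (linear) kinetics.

3880 µg/L

Total dose = 23.3 × 98 = 2283 mg
C₀ = Dose / Vd = 2283 / 192 = 11.89 mg/L
C = C₀ · e^(−k·t) = 11.89 × e^(−0.01910 × 58.7)
  = 11.89 × 0.3259 = 3.875 mg/L
Convert: 3.875 mg/L × 1000 = 3875 µg/L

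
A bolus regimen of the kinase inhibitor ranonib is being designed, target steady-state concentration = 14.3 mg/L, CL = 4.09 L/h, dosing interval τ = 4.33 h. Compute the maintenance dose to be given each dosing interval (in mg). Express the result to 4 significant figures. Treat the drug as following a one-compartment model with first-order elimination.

At steady state, Dose/τ = Css × CL.
Dose = Css × CL × τ = 14.3 × 4.090 × 4.33 = 253.2 mg

253.2 mg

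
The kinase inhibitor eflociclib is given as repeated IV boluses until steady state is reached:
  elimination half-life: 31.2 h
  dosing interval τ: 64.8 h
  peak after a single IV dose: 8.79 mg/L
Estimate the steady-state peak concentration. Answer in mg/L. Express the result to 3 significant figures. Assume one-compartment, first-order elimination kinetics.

k = ln2 / t½ = 0.693147 / 31.2 = 0.02222 h⁻¹
e^(−kτ) = e^(−0.02222 × 64.8) = 0.2370
Accumulation ratio R = 1 / (1 − e^(−kτ)) = 1 / (1 − 0.2370) = 1.311
Steady-state peak = C₀ × R = 8.79 × 1.311 = 11.52 mg/L

11.5 mg/L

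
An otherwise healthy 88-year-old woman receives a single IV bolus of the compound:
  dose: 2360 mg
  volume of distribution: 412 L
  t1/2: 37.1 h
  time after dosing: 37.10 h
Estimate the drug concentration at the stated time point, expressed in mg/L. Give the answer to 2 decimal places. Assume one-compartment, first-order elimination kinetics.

2.86 mg/L

C₀ = Dose / Vd = 2360 / 412 = 5.728 mg/L
k = ln2 / t½ = 0.693147 / 37.1 = 0.01868 h⁻¹
t / t½ = 37.10 / 37.1 = 1 half-lives
C = C₀ × (1/2)^1 = 5.728 × 0.5000 = 2.864 mg/L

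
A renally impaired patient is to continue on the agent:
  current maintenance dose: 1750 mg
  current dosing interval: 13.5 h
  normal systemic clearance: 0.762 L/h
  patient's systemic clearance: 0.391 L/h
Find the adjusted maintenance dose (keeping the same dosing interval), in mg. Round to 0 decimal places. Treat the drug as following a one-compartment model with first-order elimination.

898 mg

To keep the same average steady-state level, dosing rate must scale with clearance.
CL ratio = 0.391 / 0.762 = 0.5131
New dose (same interval) = 1750 × 0.5131 = 897.9 mg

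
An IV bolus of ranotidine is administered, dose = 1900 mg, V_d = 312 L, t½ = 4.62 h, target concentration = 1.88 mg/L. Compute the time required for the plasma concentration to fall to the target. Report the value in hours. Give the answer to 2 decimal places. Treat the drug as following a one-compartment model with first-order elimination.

7.83 h

C₀ = Dose / Vd = 1900 / 312 = 6.090 mg/L
k = ln2 / t½ = 0.693147 / 4.62 = 0.1500 h⁻¹
t = ln(C₀ / C) / k = ln(6.090 / 1.88) / 0.1500
  = ln(3.239) / 0.1500 = 1.175 / 0.1500 = 7.833 h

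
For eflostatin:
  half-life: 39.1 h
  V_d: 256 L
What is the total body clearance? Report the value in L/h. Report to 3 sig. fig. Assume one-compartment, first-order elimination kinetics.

k = ln2 / t½ = 0.693147 / 39.1 = 0.01773 h⁻¹
CL = k × Vd = 0.01773 × 256 = 4.539 L/h

4.54 L/h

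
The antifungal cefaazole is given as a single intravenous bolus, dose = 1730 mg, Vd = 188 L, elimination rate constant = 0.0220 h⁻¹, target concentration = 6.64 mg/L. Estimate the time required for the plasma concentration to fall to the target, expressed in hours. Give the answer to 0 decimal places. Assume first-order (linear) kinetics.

15 h

C₀ = Dose / Vd = 1730 / 188 = 9.202 mg/L
t = ln(C₀ / C) / k = ln(9.202 / 6.64) / 0.02200
  = ln(1.386) / 0.02200 = 0.3264 / 0.02200 = 14.84 h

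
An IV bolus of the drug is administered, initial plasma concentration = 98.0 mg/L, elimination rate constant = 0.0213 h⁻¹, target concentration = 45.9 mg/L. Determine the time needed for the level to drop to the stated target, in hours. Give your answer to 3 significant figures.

35.6 h

t = ln(C₀ / C) / k = ln(98.00 / 45.9) / 0.02130
  = ln(2.135) / 0.02130 = 0.7585 / 0.02130 = 35.61 h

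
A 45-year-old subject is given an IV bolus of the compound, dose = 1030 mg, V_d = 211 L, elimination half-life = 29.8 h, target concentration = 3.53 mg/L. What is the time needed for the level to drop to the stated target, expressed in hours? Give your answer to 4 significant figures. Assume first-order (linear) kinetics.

C₀ = Dose / Vd = 1030 / 211 = 4.882 mg/L
k = ln2 / t½ = 0.693147 / 29.8 = 0.02326 h⁻¹
t = ln(C₀ / C) / k = ln(4.882 / 3.53) / 0.02326
  = ln(1.383) / 0.02326 = 0.3243 / 0.02326 = 13.94 h

13.94 h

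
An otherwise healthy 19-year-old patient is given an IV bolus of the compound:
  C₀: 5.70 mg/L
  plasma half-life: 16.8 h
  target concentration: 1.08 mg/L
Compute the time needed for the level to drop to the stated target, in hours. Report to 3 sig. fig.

k = ln2 / t½ = 0.693147 / 16.8 = 0.04126 h⁻¹
t = ln(C₀ / C) / k = ln(5.700 / 1.08) / 0.04126
  = ln(5.278) / 0.04126 = 1.664 / 0.04126 = 40.33 h

40.3 h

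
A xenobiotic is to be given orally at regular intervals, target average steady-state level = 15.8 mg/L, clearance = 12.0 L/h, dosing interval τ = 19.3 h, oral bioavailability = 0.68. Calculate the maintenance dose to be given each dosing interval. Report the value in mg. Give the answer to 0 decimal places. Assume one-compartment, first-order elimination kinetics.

At steady state, F × (Dose/τ) = Css × CL.
Dose = Css × CL × τ / F = 15.8 × 12.00 × 19.3 / 0.68 = 5381 mg

5381 mg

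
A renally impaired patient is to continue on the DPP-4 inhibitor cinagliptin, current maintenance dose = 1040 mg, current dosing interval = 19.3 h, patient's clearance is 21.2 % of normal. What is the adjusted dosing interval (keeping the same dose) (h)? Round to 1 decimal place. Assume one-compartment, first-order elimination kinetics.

91.0 h

To keep the same average steady-state level, dosing rate must scale with clearance.
CL ratio = 21.2 / 100 = 0.2120
New interval (same dose) = 19.3 / 0.2120 = 91.04 h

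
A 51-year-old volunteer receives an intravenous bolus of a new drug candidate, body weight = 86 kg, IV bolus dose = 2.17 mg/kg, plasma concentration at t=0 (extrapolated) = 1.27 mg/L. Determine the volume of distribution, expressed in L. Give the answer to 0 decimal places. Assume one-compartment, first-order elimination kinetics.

Dose = 2.17 × 86 = 186.6 mg
Vd = Dose / C₀ = 186.6 / 1.27 = 146.9 L

147 L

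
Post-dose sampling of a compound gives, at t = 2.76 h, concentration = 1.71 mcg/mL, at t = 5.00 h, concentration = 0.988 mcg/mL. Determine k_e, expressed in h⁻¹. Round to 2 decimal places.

k = ln(C₁/C₂) / (t₂ − t₁) = ln(1.71/0.988) / (5.00 − 2.76)
  = 0.5486 / 2.240 = 0.2449 h⁻¹

0.24 h⁻¹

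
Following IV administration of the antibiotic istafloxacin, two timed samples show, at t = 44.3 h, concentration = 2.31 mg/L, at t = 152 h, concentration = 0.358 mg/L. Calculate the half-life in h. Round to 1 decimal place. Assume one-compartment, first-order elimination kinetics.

k = ln(C₁/C₂) / (t₂ − t₁) = ln(2.31/0.358) / (152 − 44.3)
  = 1.864 / 107.7 = 0.01731 h⁻¹
t½ = ln2 / k = 0.693147 / 0.01731 = 40.04 h

40.0 h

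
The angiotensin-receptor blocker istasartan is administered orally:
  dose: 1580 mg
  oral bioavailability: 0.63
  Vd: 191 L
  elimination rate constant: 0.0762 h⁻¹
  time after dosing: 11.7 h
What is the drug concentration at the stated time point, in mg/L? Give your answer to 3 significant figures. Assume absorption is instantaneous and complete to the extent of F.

Amount reaching circulation = F × Dose = 0.63 × 1580 = 995.4 mg
C₀ = F·Dose / Vd = 995.4 / 191 = 5.212 mg/L
C = C₀ · e^(−k·t) = 5.212 × e^(−0.07620 × 11.7)
  = 5.212 × 0.4100 = 2.137 mg/L

2.14 mg/L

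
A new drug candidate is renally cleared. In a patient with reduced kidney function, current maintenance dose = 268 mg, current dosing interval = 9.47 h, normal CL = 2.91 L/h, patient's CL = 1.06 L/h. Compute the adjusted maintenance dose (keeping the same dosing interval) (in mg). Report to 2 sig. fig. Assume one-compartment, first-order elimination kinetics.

To keep the same average steady-state level, dosing rate must scale with clearance.
CL ratio = 1.06 / 2.91 = 0.3643
New dose (same interval) = 268 × 0.3643 = 97.63 mg

98 mg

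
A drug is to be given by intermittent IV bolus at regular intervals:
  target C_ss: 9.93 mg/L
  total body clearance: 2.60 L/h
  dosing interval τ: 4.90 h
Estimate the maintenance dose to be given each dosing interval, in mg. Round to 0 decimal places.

At steady state, Dose/τ = Css × CL.
Dose = Css × CL × τ = 9.93 × 2.600 × 4.90 = 126.5 mg

127 mg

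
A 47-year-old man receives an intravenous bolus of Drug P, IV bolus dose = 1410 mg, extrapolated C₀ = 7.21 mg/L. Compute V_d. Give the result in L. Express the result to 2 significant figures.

Vd = Dose / C₀ = 1410 / 7.21 = 195.6 L

200 L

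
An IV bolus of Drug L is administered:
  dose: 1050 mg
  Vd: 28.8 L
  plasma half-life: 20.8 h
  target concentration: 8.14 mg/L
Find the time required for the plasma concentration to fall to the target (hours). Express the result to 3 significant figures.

C₀ = Dose / Vd = 1050 / 28.8 = 36.46 mg/L
k = ln2 / t½ = 0.693147 / 20.8 = 0.03332 h⁻¹
t = ln(C₀ / C) / k = ln(36.46 / 8.14) / 0.03332
  = ln(4.479) / 0.03332 = 1.499 / 0.03332 = 44.99 h

45.0 h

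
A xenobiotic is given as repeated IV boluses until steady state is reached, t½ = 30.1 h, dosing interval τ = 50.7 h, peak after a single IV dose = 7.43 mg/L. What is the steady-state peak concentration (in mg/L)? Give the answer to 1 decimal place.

k = ln2 / t½ = 0.693147 / 30.1 = 0.02303 h⁻¹
e^(−kτ) = e^(−0.02303 × 50.7) = 0.3111
Accumulation ratio R = 1 / (1 − e^(−kτ)) = 1 / (1 − 0.3111) = 1.452
Steady-state peak = C₀ × R = 7.43 × 1.452 = 10.79 mg/L

10.8 mg/L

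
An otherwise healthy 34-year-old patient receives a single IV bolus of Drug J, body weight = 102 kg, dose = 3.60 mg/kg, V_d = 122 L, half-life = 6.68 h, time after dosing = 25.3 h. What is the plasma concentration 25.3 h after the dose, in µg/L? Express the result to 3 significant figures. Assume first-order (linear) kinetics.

Total dose = 3.60 × 102 = 367.2 mg
C₀ = Dose / Vd = 367.2 / 122 = 3.010 mg/L
k = ln2 / t½ = 0.693147 / 6.68 = 0.1038 h⁻¹
C = C₀ · e^(−k·t) = 3.010 × e^(−0.1038 × 25.3)
  = 3.010 × 0.07236 = 0.2178 mg/L
Convert: 0.2178 mg/L × 1000 = 217.8 µg/L

218 µg/L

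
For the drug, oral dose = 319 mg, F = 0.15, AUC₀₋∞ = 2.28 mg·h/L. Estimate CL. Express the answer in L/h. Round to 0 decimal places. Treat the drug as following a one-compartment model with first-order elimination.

CL = F·Dose / AUC = 0.15 × 319 / 2.28 = 20.99 L/h

21 L/h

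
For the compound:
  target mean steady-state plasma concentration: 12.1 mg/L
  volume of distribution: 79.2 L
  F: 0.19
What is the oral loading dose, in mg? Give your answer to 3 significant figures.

LD = Css × Vd / F = 12.1 × 79.2 / 0.19 = 5044 mg

5040 mg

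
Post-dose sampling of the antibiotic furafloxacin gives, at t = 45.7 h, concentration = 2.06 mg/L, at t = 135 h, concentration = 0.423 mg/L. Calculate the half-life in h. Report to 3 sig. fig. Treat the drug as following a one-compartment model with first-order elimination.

39.1 h

k = ln(C₁/C₂) / (t₂ − t₁) = ln(2.06/0.423) / (135 − 45.7)
  = 1.583 / 89.30 = 0.01773 h⁻¹
t½ = ln2 / k = 0.693147 / 0.01773 = 39.09 h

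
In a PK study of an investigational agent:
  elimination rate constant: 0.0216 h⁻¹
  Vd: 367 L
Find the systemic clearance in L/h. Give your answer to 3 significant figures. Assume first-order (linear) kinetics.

CL = k × Vd = 0.0216 × 367 = 7.927 L/h

7.93 L/h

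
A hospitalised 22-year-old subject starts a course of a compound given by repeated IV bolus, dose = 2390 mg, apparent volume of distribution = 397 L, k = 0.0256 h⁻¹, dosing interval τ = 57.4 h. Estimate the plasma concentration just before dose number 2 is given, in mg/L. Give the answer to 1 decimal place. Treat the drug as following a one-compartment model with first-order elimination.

C₀ per dose = Dose / Vd = 2390 / 397 = 6.020 mg/L
Fraction remaining after one interval: r = e^(−kτ) = e^(−0.02560 × 57.4) = 0.2301
Before dose 2, 1 dose has been given (aged 1τ).
C_trough = C₀ × r = 6.020 × 0.2301 = 1.385 mg/L

1.4 mg/L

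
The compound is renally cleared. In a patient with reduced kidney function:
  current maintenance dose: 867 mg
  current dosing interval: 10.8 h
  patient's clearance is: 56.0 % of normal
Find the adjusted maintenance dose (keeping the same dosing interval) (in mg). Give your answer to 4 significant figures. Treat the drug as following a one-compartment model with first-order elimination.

485.5 mg

To keep the same average steady-state level, dosing rate must scale with clearance.
CL ratio = 56.0 / 100 = 0.5600
New dose (same interval) = 867 × 0.5600 = 485.5 mg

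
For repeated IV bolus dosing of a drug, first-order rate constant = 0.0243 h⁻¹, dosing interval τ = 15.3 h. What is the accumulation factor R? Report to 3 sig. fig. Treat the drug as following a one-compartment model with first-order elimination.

e^(−kτ) = e^(−0.02430 × 15.3) = 0.6895
Accumulation ratio R = 1 / (1 − e^(−kτ)) = 1 / (1 − 0.6895) = 3.221

3.22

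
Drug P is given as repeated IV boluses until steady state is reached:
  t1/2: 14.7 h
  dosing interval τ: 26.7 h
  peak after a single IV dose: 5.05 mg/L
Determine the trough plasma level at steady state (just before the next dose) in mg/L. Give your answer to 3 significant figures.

k = ln2 / t½ = 0.693147 / 14.7 = 0.04715 h⁻¹
e^(−kτ) = e^(−0.04715 × 26.7) = 0.2840
Accumulation ratio R = 1 / (1 − e^(−kτ)) = 1 / (1 − 0.2840) = 1.397
Steady-state trough = C₀ × R × e^(−kτ) = 5.05 × 1.397 × 0.2840 = 2.004 mg/L

2.00 mg/L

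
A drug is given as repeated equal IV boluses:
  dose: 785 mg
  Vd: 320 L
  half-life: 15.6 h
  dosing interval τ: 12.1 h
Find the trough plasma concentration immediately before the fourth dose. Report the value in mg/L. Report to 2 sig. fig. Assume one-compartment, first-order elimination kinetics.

2.8 mg/L

C₀ per dose = Dose / Vd = 785 / 320 = 2.453 mg/L
k = ln2 / t½ = 0.693147 / 15.6 = 0.04443 h⁻¹
Fraction remaining after one interval: r = e^(−kτ) = e^(−0.04443 × 12.1) = 0.5841
Before dose 4, 3 doses have been given (aged 1τ, 2τ, 3τ).
C_trough = C₀ × (r + r² + … + r^3) = C₀ × r(1−r^3)/(1−r)
        = 2.453 × 0.5841 × (1 − 0.1993) / (1 − 0.5841) = 2.758 mg/L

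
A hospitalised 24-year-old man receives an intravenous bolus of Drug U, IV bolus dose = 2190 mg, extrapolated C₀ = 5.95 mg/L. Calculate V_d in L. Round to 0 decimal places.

368 L

Vd = Dose / C₀ = 2190 / 5.95 = 368.1 L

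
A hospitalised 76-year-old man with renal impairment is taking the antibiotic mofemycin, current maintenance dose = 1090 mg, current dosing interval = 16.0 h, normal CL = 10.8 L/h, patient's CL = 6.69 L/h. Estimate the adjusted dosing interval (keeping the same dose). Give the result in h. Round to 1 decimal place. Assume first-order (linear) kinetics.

To keep the same average steady-state level, dosing rate must scale with clearance.
CL ratio = 6.69 / 10.8 = 0.6194
New interval (same dose) = 16.0 / 0.6194 = 25.83 h

25.8 h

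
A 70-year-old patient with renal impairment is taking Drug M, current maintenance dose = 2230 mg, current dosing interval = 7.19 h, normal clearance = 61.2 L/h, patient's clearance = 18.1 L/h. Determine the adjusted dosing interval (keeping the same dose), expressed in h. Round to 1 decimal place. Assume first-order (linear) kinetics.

24.3 h

To keep the same average steady-state level, dosing rate must scale with clearance.
CL ratio = 18.1 / 61.2 = 0.2958
New interval (same dose) = 7.19 / 0.2958 = 24.31 h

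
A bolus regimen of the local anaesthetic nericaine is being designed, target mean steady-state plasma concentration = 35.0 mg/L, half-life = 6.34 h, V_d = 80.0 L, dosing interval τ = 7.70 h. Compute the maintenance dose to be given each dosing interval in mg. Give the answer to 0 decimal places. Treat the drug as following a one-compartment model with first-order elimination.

k = ln2 / t½ = 0.693147 / 6.34 = 0.1093 h⁻¹
CL = k × Vd = 0.1093 × 80.0 = 8.744 L/h
At steady state, Dose/τ = Css × CL.
Dose = Css × CL × τ = 35.0 × 8.744 × 7.70 = 2357 mg

2357 mg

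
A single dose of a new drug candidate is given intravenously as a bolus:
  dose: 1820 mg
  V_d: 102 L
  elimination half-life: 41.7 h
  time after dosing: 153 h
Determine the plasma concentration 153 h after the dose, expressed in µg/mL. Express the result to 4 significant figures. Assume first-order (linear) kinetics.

C₀ = Dose / Vd = 1820 / 102 = 17.84 mg/L
k = ln2 / t½ = 0.693147 / 41.7 = 0.01662 h⁻¹
C = C₀ · e^(−k·t) = 17.84 × e^(−0.01662 × 153)
  = 17.84 × 0.07864 = 1.403 mg/L
(1.403 mg/L = 1.403 µg/mL)

1.403 µg/mL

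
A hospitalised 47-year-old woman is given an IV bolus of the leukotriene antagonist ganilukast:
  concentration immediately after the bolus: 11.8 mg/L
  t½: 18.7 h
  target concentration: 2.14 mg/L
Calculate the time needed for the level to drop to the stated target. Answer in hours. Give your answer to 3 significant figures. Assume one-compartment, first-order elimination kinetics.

46.1 h

k = ln2 / t½ = 0.693147 / 18.7 = 0.03707 h⁻¹
t = ln(C₀ / C) / k = ln(11.80 / 2.14) / 0.03707
  = ln(5.514) / 0.03707 = 1.707 / 0.03707 = 46.05 h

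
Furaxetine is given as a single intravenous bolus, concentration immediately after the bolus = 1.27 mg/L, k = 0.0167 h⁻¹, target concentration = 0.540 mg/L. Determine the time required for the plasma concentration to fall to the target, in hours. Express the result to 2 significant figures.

t = ln(C₀ / C) / k = ln(1.270 / 0.540) / 0.01670
  = ln(2.352) / 0.01670 = 0.8553 / 0.01670 = 51.22 h

51 h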